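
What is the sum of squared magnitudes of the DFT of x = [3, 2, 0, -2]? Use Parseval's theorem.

Parseval: Σ|x[n]|² = (1/N)Σ|X[k]|², so Σ|X[k]|² = N·Σ|x[n]|² = 4·17.0000

Σ|X[k]|² = N·Σ|x[n]|² = 4·17.0000 = 68.0000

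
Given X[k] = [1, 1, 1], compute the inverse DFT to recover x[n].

x[n] = (1/3) Σ(k=0 to 2) X[k] · e^(2πikn/3)

Computing each x[n]:
x[0] = 1
x[1] = 0
x[2] = 0

x = [1, 0, 0]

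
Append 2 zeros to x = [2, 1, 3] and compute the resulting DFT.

Original 3-point DFT: [6, 1.7321i, -1.7321i]
Zero-padded 5-point DFT provides frequency interpolation.

DFT_5([x, 0, ...]) = [6, -0.1180-2.7144i, 2.1180+2.2654i, 2.1180-2.2654i, -0.1180+2.7144i]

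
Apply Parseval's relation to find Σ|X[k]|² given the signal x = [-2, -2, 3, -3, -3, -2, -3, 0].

Parseval: Σ|x[n]|² = (1/N)Σ|X[k]|², so Σ|X[k]|² = N·Σ|x[n]|² = 8·48.0000

Σ|X[k]|² = N·Σ|x[n]|² = 8·48.0000 = 384.0000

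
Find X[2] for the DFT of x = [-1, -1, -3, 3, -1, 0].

X[2] = Σ(n=0 to 5) x[n] · ω_6^(2n) where ω_6 = e^(-2πi/6)
= (-1)·ω_6^0 + (-1)·ω_6^2 + (-3)·ω_6^4 + (3)·ω_6^6 + (-1)·ω_6^8 + (0)·ω_6^10

X[2] = 4.5000-0.8660i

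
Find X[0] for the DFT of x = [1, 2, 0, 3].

X[0] = Σ(n=0 to 3) x[n] · ω_4^0 = Σ x[n]
= (1) + (2) + (0) + (3)

X[0] = 6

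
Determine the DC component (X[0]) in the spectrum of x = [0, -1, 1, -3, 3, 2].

X[0] = Σ(n=0 to 5) x[n] · ω_6^0 = Σ x[n]
= (0) + (-1) + (1) + (-3) + (3) + (2)

X[0] = 2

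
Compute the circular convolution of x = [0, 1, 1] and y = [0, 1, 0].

(x ⊛ y)[n] = Σ(m=0 to 2) x[m] · y[(n-m) mod 3]

Computing each output sample:
(x ⊛ y)[0] = 1
(x ⊛ y)[1] = 0
(x ⊛ y)[2] = 1

x ⊛ y = [1, 0, 1]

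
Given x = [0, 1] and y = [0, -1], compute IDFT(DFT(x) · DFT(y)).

(x ⊛ y)[n] = Σ(m=0 to 1) x[m] · y[(n-m) mod 2]

Computing each output sample:
(x ⊛ y)[0] = -1
(x ⊛ y)[1] = 0

x ⊛ y = [-1, 0]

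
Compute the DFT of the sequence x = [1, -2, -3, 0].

X[k] = Σ(n=0 to 3) x[n] · ω_4^(nk)
where ω_4 = e^(-2πi/4)

Computing each X[k]:
X[0] = -4
X[1] = 4+2i
X[2] = 0
X[3] = 4-2i

X = [-4, 4+2i, 0, 4-2i]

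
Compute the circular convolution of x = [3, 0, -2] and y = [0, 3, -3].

(x ⊛ y)[n] = Σ(m=0 to 2) x[m] · y[(n-m) mod 3]

Computing each output sample:
(x ⊛ y)[0] = -6
(x ⊛ y)[1] = 15
(x ⊛ y)[2] = -9

x ⊛ y = [-6, 15, -9]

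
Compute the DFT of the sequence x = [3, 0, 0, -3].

X[k] = Σ(n=0 to 3) x[n] · ω_4^(nk)
where ω_4 = e^(-2πi/4)

Computing each X[k]:
X[0] = 0
X[1] = 3-3i
X[2] = 6
X[3] = 3+3i

X = [0, 3-3i, 6, 3+3i]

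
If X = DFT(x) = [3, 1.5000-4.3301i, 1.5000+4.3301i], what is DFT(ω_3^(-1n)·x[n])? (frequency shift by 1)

Modulation property: DFT(ω_3^(-1n)·x[n]) = X[(k-1) mod 3], so circularly shift X by 1 positions.

X[k-1] = [1.5000+4.3301i, 3, 1.5000-4.3301i]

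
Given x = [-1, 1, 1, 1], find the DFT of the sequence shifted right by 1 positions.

Time shift by 1: X_shifted[k] = ω_4^(1k) · X[k]
Shifted x = [1, -1, 1, 1]

DFT(x[n-1]) = [2, 2i, 2, -2i]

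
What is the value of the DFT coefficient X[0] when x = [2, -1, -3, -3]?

X[0] = Σ(n=0 to 3) x[n] · ω_4^0 = Σ x[n]
= (2) + (-1) + (-3) + (-3)

X[0] = -5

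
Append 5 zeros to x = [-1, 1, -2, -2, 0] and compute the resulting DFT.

Original 5-point DFT: [-4, 2.5451-0.9511i, -3.0451-0.5878i, -3.0451+0.5878i, 2.5451+0.9511i]
Zero-padded 10-point DFT provides frequency interpolation.

DFT_10([x, 0, ...]) = [-4, -0.1910+3.2164i, 2.5451-0.9511i, -1.3090-3.3022i, -3.0451-0.5878i, -2, -3.0451+0.5878i, -1.3090+3.3022i, 2.5451+0.9511i, -0.1910-3.2164i]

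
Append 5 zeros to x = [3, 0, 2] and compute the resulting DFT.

Original 3-point DFT: [5, 2.0000+1.7321i, 2.0000-1.7321i]
Zero-padded 8-point DFT provides frequency interpolation.

DFT_8([x, 0, ...]) = [5, 3-2i, 1, 3+2i, 5, 3-2i, 1, 3+2i]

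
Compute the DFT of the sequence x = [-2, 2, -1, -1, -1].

X[k] = Σ(n=0 to 4) x[n] · ω_5^(nk)
where ω_5 = e^(-2πi/5)

Computing each X[k]:
X[0] = -3
X[1] = -0.0729-2.8532i
X[2] = -3.4271-1.7634i
X[3] = -3.4271+1.7634i
X[4] = -0.0729+2.8532i

X = [-3, -0.0729-2.8532i, -3.4271-1.7634i, -3.4271+1.7634i, -0.0729+2.8532i]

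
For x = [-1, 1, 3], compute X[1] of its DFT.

X[1] = Σ(n=0 to 2) x[n] · ω_3^(1n) where ω_3 = e^(-2πi/3)
= (-1)·ω_3^0 + (1)·ω_3^1 + (3)·ω_3^2

X[1] = -3.0000+1.7321i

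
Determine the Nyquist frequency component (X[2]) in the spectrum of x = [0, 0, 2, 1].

X[2] = Σ(n=0 to 3) x[n] · ω_4^(2n) where ω_4 = e^(-2πi/4)
= (0)·ω_4^0 + (0)·ω_4^2 + (2)·ω_4^4 + (1)·ω_4^6

X[2] = 1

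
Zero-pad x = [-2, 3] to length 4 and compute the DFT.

Original 2-point DFT: [1, -5]
Zero-padded 4-point DFT provides frequency interpolation.

DFT_4([x, 0, ...]) = [1, -2-3i, -5, -2+3i]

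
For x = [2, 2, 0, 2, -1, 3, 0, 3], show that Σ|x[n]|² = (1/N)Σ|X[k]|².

Time domain:
Σ|x[n]|² = |2|² + |2|² + |0|² + |2|² + |-1|² + |3|² + |0|² + |3|² = 31.0000

Frequency domain:
(1/8)Σ|X[k]|² = (1/8)(|11|² + |3.0000+1.4142i|² + |1|² + |3.0000+1.4142i|² + |-9|² + |3.0000-1.4142i|² + |1|² + |3.0000-1.4142i|²) = (1/8)·248.0000 = 31.0000

Both sides agree, confirming Parseval's theorem.

Σ|x[n]|² = (1/N)Σ|X[k]|² = 31.0000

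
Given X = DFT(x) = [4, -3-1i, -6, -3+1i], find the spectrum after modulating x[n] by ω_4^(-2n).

Modulation property: DFT(ω_4^(-2n)·x[n]) = X[(k-2) mod 4], so circularly shift X by 2 positions.

X[k-2] = [-6, -3+1i, 4, -3-1i]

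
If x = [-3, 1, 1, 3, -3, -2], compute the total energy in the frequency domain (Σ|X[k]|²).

Parseval: Σ|x[n]|² = (1/N)Σ|X[k]|², so Σ|X[k]|² = N·Σ|x[n]|² = 6·33.0000

Σ|X[k]|² = N·Σ|x[n]|² = 6·33.0000 = 198.0000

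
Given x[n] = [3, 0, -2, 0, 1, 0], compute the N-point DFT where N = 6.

X[k] = Σ(n=0 to 5) x[n] · ω_6^(nk)
where ω_6 = e^(-2πi/6)

Computing each X[k]:
X[0] = 2
X[1] = 3.5000+2.5981i
X[2] = 3.5000-2.5981i
X[3] = 2
X[4] = 3.5000+2.5981i
X[5] = 3.5000-2.5981i

X = [2, 3.5000+2.5981i, 3.5000-2.5981i, 2, 3.5000+2.5981i, 3.5000-2.5981i]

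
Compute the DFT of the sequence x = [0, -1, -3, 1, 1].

X[k] = Σ(n=0 to 4) x[n] · ω_5^(nk)
where ω_5 = e^(-2πi/5)

Computing each X[k]:
X[0] = -2
X[1] = 1.6180+4.2533i
X[2] = -0.6180-2.6287i
X[3] = -0.6180+2.6287i
X[4] = 1.6180-4.2533i

X = [-2, 1.6180+4.2533i, -0.6180-2.6287i, -0.6180+2.6287i, 1.6180-4.2533i]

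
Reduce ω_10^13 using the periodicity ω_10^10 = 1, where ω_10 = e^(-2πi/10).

Since ω_10^10 = 1, powers reduce modulo 10.
13 mod 10 = 3
So ω_10^13 = ω_10^3 = e^(-2πi·3/10)

ω_10^13 = ω_10^3 = -0.3090-0.9511i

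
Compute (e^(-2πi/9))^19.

Since ω_9^9 = 1, powers reduce modulo 9.
19 mod 9 = 1
So ω_9^19 = ω_9^1 = e^(-2πi·1/9)

ω_9^19 = ω_9^1 = 0.7660-0.6428i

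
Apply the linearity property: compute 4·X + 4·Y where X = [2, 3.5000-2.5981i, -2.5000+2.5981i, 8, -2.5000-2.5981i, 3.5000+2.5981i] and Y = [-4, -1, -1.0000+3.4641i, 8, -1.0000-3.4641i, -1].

By linearity: DFT(4x + 4y) = 4·DFT(x) + 4·DFT(y)
= 4·[2, 3.5000-2.5981i, -2.5000+2.5981i, 8, -2.5000-2.5981i, 3.5000+2.5981i] + 4·[-4, -1, -1.0000+3.4641i, 8, -1.0000-3.4641i, -1]

Computing element-wise:
Z[0] = 4·(2) + 4·(-4) = -8
Z[1] = 4·(3.5000-2.5981i) + 4·(-1) = 10.0000-10.3924i
Z[2] = 4·(-2.5000+2.5981i) + 4·(-1.0000+3.4641i) = -14.0000+24.2488i
Z[3] = 4·(8) + 4·(8) = 64
Z[4] = 4·(-2.5000-2.5981i) + 4·(-1.0000-3.4641i) = -14.0000-24.2488i
Z[5] = 4·(3.5000+2.5981i) + 4·(-1) = 10.0000+10.3924i

DFT(4x + 4y) = 4·X + 4·Y = [-8, 10.0000-10.3924i, -14.0000+24.2488i, 64, -14.0000-24.2488i, 10.0000+10.3924i]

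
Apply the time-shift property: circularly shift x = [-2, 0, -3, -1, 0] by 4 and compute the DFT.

Time shift by 4: X_shifted[k] = ω_5^(4k) · X[k]
Shifted x = [0, -3, -1, 0, -2]

DFT(x[n-4]) = [-6, -0.7361+1.5388i, 3.7361-0.3633i, 3.7361+0.3633i, -0.7361-1.5388i]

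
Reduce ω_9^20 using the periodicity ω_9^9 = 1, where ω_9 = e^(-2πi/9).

Since ω_9^9 = 1, powers reduce modulo 9.
20 mod 9 = 2
So ω_9^20 = ω_9^2 = e^(-2πi·2/9)

ω_9^20 = ω_9^2 = 0.1736-0.9848i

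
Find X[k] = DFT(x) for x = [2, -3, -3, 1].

X[k] = Σ(n=0 to 3) x[n] · ω_4^(nk)
where ω_4 = e^(-2πi/4)

Computing each X[k]:
X[0] = -3
X[1] = 5+4i
X[2] = 1
X[3] = 5-4i

X = [-3, 5+4i, 1, 5-4i]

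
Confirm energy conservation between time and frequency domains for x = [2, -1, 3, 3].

Time domain:
Σ|x[n]|² = |2|² + |-1|² + |3|² + |3|² = 23.0000

Frequency domain:
(1/4)Σ|X[k]|² = (1/4)(|7|² + |-1+4i|² + |3|² + |-1-4i|²) = (1/4)·92.0000 = 23.0000

Both sides agree, confirming Parseval's theorem.

Σ|x[n]|² = (1/N)Σ|X[k]|² = 23.0000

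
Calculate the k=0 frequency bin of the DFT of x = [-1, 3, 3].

X[0] = Σ(n=0 to 2) x[n] · ω_3^0 = Σ x[n]
= (-1) + (3) + (3)

X[0] = 5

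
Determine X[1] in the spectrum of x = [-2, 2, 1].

X[1] = Σ(n=0 to 2) x[n] · ω_3^(1n) where ω_3 = e^(-2πi/3)
= (-2)·ω_3^0 + (2)·ω_3^1 + (1)·ω_3^2

X[1] = -3.5000-0.8660i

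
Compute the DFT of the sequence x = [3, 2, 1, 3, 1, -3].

X[k] = Σ(n=0 to 5) x[n] · ω_6^(nk)
where ω_6 = e^(-2πi/6)

Computing each X[k]:
X[0] = 7
X[1] = -1.5000-4.3301i
X[2] = 5.5000-4.3301i
X[3] = 3
X[4] = 5.5000+4.3301i
X[5] = -1.5000+4.3301i

X = [7, -1.5000-4.3301i, 5.5000-4.3301i, 3, 5.5000+4.3301i, -1.5000+4.3301i]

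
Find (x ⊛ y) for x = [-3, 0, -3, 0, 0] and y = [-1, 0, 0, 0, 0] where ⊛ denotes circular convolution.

(x ⊛ y)[n] = Σ(m=0 to 4) x[m] · y[(n-m) mod 5]

Computing each output sample:
(x ⊛ y)[0] = 3
(x ⊛ y)[1] = 0
(x ⊛ y)[2] = 3
(x ⊛ y)[3] = 0
(x ⊛ y)[4] = 0

x ⊛ y = [3, 0, 3, 0, 0]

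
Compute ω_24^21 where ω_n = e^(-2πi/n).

ω_24^21 = e^(-2πi·21/24)
= cos(-2π·21/24) + i·sin(-2π·21/24)
= cos(-42π/24) + i·sin(-42π/24)

ω_24^21 = cos(-42π/24) + i·sin(-42π/24) = 0.7071+0.7071i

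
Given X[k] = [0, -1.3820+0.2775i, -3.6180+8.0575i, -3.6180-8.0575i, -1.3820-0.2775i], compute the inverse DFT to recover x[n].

x[n] = (1/5) Σ(k=0 to 4) X[k] · e^(2πikn/5)

Computing each x[n]:
x[0] = -2
x[1] = -1
x[2] = 3
x[3] = -3
x[4] = 3

x = [-2, -1, 3, -3, 3]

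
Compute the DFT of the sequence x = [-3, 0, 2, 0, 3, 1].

X[k] = Σ(n=0 to 5) x[n] · ω_6^(nk)
where ω_6 = e^(-2πi/6)

Computing each X[k]:
X[0] = 3
X[1] = -5.0000+1.7321i
X[2] = -6
X[3] = 1
X[4] = -6
X[5] = -5.0000-1.7321i

X = [3, -5.0000+1.7321i, -6, 1, -6, -5.0000-1.7321i]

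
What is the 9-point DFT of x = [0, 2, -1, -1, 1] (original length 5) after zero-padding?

Original 5-point DFT: [1, 2.5451-0.9511i, -3.0451-0.5878i, -3.0451+0.5878i, 2.5451+0.9511i]
Zero-padded 9-point DFT provides frequency interpolation.

DFT_9([x, 0, ...]) = [1, 0.9187+0.2232i, 2.5530-1.8508i, -2.0000-3.4641i, -1.9718+0.5240i, -1.9718-0.5240i, -2.0000+3.4641i, 2.5530+1.8508i, 0.9187-0.2232i]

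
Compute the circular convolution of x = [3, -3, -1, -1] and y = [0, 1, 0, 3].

(x ⊛ y)[n] = Σ(m=0 to 3) x[m] · y[(n-m) mod 4]

Computing each output sample:
(x ⊛ y)[0] = -10
(x ⊛ y)[1] = 0
(x ⊛ y)[2] = -6
(x ⊛ y)[3] = 8

x ⊛ y = [-10, 0, -6, 8]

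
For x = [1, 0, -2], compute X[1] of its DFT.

X[1] = Σ(n=0 to 2) x[n] · ω_3^(1n) where ω_3 = e^(-2πi/3)
= (1)·ω_3^0 + (0)·ω_3^1 + (-2)·ω_3^2

X[1] = 2.0000-1.7321i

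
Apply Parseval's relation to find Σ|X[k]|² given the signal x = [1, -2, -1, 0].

Parseval: Σ|x[n]|² = (1/N)Σ|X[k]|², so Σ|X[k]|² = N·Σ|x[n]|² = 4·6.0000

Σ|X[k]|² = N·Σ|x[n]|² = 4·6.0000 = 24.0000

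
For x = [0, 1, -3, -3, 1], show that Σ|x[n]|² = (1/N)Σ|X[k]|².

Time domain:
Σ|x[n]|² = |0|² + |1|² + |-3|² + |-3|² + |1|² = 20.0000

Frequency domain:
(1/5)Σ|X[k]|² = (1/5)(|-4|² + |5.4721|² + |-3.4721|² + |-3.4721|² + |5.4721|²) = (1/5)·100.0000 = 20.0000

Both sides agree, confirming Parseval's theorem.

Σ|x[n]|² = (1/N)Σ|X[k]|² = 20.0000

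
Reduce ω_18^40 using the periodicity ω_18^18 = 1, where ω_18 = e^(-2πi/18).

Since ω_18^18 = 1, powers reduce modulo 18.
40 mod 18 = 4
So ω_18^40 = ω_18^4 = e^(-2πi·4/18)

ω_18^40 = ω_18^4 = 0.1736-0.9848i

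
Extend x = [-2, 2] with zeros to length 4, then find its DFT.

Original 2-point DFT: [0, -4]
Zero-padded 4-point DFT provides frequency interpolation.

DFT_4([x, 0, ...]) = [0, -2-2i, -4, -2+2i]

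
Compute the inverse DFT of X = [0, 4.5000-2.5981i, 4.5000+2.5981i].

x[n] = (1/3) Σ(k=0 to 2) X[k] · e^(2πikn/3)

Computing each x[n]:
x[0] = 3
x[1] = 0
x[2] = -3

x = [3, 0, -3]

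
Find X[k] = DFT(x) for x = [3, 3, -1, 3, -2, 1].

X[k] = Σ(n=0 to 5) x[n] · ω_6^(nk)
where ω_6 = e^(-2πi/6)

Computing each X[k]:
X[0] = 7
X[1] = 3.5000-2.5981i
X[2] = 5.5000-0.8660i
X[3] = -7
X[4] = 5.5000+0.8660i
X[5] = 3.5000+2.5981i

X = [7, 3.5000-2.5981i, 5.5000-0.8660i, -7, 5.5000+0.8660i, 3.5000+2.5981i]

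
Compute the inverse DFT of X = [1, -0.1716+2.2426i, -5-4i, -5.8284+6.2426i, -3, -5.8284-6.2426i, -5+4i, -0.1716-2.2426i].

x[n] = (1/8) Σ(k=0 to 7) X[k] · e^(2πikn/8)

Computing each x[n]:
x[0] = -3
x[1] = 1
x[2] = 2
x[3] = -3
x[4] = 0
x[5] = 2
x[6] = 0
x[7] = 2

x = [-3, 1, 2, -3, 0, 2, 0, 2]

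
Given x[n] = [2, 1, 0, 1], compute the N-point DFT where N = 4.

X[k] = Σ(n=0 to 3) x[n] · ω_4^(nk)
where ω_4 = e^(-2πi/4)

Computing each X[k]:
X[0] = 4
X[1] = 2
X[2] = 0
X[3] = 2

X = [4, 2, 0, 2]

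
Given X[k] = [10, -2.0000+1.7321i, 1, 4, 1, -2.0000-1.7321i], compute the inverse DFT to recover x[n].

x[n] = (1/6) Σ(k=0 to 5) X[k] · e^(2πikn/6)

Computing each x[n]:
x[0] = 2
x[1] = 0
x[2] = 2
x[3] = 2
x[4] = 3
x[5] = 1

x = [2, 0, 2, 2, 3, 1]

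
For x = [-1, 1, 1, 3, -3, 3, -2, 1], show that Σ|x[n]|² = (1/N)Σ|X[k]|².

Time domain:
Σ|x[n]|² = |-1|² + |1|² + |1|² + |3|² + |-3|² + |3|² + |-2|² + |1|² = 35.0000

Frequency domain:
(1/8)Σ|X[k]|² = (1/8)(|3|² + |-0.8284-3.0000i|² + |-3|² + |4.8284+3.0000i|² + |-13|² + |4.8284-3.0000i|² + |-3|² + |-0.8284+3.0000i|²) = (1/8)·280.0000 = 35.0000

Both sides agree, confirming Parseval's theorem.

Σ|x[n]|² = (1/N)Σ|X[k]|² = 35.0000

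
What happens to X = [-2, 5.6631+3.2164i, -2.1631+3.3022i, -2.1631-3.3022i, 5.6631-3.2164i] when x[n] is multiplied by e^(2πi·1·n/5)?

Modulation property: DFT(ω_5^(-1n)·x[n]) = X[(k-1) mod 5], so circularly shift X by 1 positions.

X[k-1] = [5.6631-3.2164i, -2, 5.6631+3.2164i, -2.1631+3.3022i, -2.1631-3.3022i]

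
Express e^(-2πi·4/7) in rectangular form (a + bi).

ω_7^4 = e^(-2πi·4/7)
= cos(-2π·4/7) + i·sin(-2π·4/7)
= cos(-8π/7) + i·sin(-8π/7)

ω_7^4 = cos(-8π/7) + i·sin(-8π/7) = -0.9010+0.4339i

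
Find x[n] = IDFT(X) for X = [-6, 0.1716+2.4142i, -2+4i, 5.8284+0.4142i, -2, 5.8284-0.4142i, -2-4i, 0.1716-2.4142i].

x[n] = (1/8) Σ(k=0 to 7) X[k] · e^(2πikn/8)

Computing each x[n]:
x[0] = 0
x[1] = -3
x[2] = -1
x[3] = 1
x[4] = -3
x[5] = 0
x[6] = 0
x[7] = 0

x = [0, -3, -1, 1, -3, 0, 0, 0]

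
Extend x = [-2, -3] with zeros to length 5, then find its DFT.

Original 2-point DFT: [-5, 1]
Zero-padded 5-point DFT provides frequency interpolation.

DFT_5([x, 0, ...]) = [-5, -2.9271+2.8532i, 0.4271+1.7634i, 0.4271-1.7634i, -2.9271-2.8532i]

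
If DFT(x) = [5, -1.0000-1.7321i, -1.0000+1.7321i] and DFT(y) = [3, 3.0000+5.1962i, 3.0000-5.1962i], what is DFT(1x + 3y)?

By linearity: DFT(1x + 3y) = 1·DFT(x) + 3·DFT(y)
= 1·[5, -1.0000-1.7321i, -1.0000+1.7321i] + 3·[3, 3.0000+5.1962i, 3.0000-5.1962i]

Computing element-wise:
Z[0] = 1·(5) + 3·(3) = 14
Z[1] = 1·(-1.0000-1.7321i) + 3·(3.0000+5.1962i) = 8.0000+13.8565i
Z[2] = 1·(-1.0000+1.7321i) + 3·(3.0000-5.1962i) = 8.0000-13.8565i

DFT(1x + 3y) = 1·X + 3·Y = [14, 8.0000+13.8565i, 8.0000-13.8565i]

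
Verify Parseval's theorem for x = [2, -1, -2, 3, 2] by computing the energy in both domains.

Time domain:
Σ|x[n]|² = |2|² + |-1|² + |-2|² + |3|² + |2|² = 22.0000

Frequency domain:
(1/5)Σ|X[k]|² = (1/5)(|4|² + |1.5000+5.7921i|² + |1.5000-2.9919i|² + |1.5000+2.9919i|² + |1.5000-5.7921i|²) = (1/5)·110.0000 = 22.0000

Both sides agree, confirming Parseval's theorem.

Σ|x[n]|² = (1/N)Σ|X[k]|² = 22.0000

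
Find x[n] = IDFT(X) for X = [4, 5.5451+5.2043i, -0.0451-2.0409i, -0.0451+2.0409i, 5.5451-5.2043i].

x[n] = (1/5) Σ(k=0 to 4) X[k] · e^(2πikn/5)

Computing each x[n]:
x[0] = 3
x[1] = 0
x[2] = -3
x[3] = 1
x[4] = 3

x = [3, 0, -3, 1, 3]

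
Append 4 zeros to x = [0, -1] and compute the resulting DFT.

Original 2-point DFT: [-1, 1]
Zero-padded 6-point DFT provides frequency interpolation.

DFT_6([x, 0, ...]) = [-1, -0.5000+0.8660i, 0.5000+0.8660i, 1, 0.5000-0.8660i, -0.5000-0.8660i]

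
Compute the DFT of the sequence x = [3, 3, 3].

X[k] = Σ(n=0 to 2) x[n] · ω_3^(nk)
where ω_3 = e^(-2πi/3)

Computing each X[k]:
X[0] = 9
X[1] = 0
X[2] = 0

X = [9, 0, 0]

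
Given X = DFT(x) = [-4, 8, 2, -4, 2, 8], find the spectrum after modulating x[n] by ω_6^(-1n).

Modulation property: DFT(ω_6^(-1n)·x[n]) = X[(k-1) mod 6], so circularly shift X by 1 positions.

X[k-1] = [8, -4, 8, 2, -4, 2]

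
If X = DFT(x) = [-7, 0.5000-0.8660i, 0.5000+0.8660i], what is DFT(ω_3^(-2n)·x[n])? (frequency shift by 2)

Modulation property: DFT(ω_3^(-2n)·x[n]) = X[(k-2) mod 3], so circularly shift X by 2 positions.

X[k-2] = [0.5000-0.8660i, 0.5000+0.8660i, -7]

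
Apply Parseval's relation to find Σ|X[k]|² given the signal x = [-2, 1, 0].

Parseval: Σ|x[n]|² = (1/N)Σ|X[k]|², so Σ|X[k]|² = N·Σ|x[n]|² = 3·5.0000

Σ|X[k]|² = N·Σ|x[n]|² = 3·5.0000 = 15.0000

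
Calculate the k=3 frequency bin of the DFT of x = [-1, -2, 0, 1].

X[3] = Σ(n=0 to 3) x[n] · ω_4^(3n) where ω_4 = e^(-2πi/4)
= (-1)·ω_4^0 + (-2)·ω_4^3 + (0)·ω_4^6 + (1)·ω_4^9

X[3] = -1-3i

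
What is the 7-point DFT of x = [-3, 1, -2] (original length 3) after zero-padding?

Original 3-point DFT: [-4, -2.5000-2.5981i, -2.5000+2.5981i]
Zero-padded 7-point DFT provides frequency interpolation.

DFT_7([x, 0, ...]) = [-4, -1.9315+1.1680i, -1.4206-1.8427i, -5.1479-1.9975i, -5.1479+1.9975i, -1.4206+1.8427i, -1.9315-1.1680i]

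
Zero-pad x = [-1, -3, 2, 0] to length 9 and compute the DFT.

Original 4-point DFT: [-2, -3+3i, 4, -3-3i]
Zero-padded 9-point DFT provides frequency interpolation.

DFT_9([x, 0, ...]) = [-2, -2.9508-0.0413i, -3.4003+2.2704i, -0.5000+4.3301i, 3.3512+2.3116i, 3.3512-2.3116i, -0.5000-4.3301i, -3.4003-2.2704i, -2.9508+0.0413i]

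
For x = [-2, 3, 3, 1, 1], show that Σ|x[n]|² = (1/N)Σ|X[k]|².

Time domain:
Σ|x[n]|² = |-2|² + |3|² + |3|² + |1|² + |1|² = 24.0000

Frequency domain:
(1/5)Σ|X[k]|² = (1/5)(|6|² + |-4.0000-3.0777i|² + |-4.0000+0.7265i|² + |-4.0000-0.7265i|² + |-4.0000+3.0777i|²) = (1/5)·120.0000 = 24.0000

Both sides agree, confirming Parseval's theorem.

Σ|x[n]|² = (1/N)Σ|X[k]|² = 24.0000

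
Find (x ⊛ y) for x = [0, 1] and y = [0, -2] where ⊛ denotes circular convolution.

(x ⊛ y)[n] = Σ(m=0 to 1) x[m] · y[(n-m) mod 2]

Computing each output sample:
(x ⊛ y)[0] = -2
(x ⊛ y)[1] = 0

x ⊛ y = [-2, 0]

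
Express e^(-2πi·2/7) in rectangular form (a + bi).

ω_7^2 = e^(-2πi·2/7)
= cos(-2π·2/7) + i·sin(-2π·2/7)
= cos(-4π/7) + i·sin(-4π/7)

ω_7^2 = cos(-4π/7) + i·sin(-4π/7) = -0.2225-0.9749i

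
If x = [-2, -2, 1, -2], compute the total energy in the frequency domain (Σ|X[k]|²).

Parseval: Σ|x[n]|² = (1/N)Σ|X[k]|², so Σ|X[k]|² = N·Σ|x[n]|² = 4·13.0000

Σ|X[k]|² = N·Σ|x[n]|² = 4·13.0000 = 52.0000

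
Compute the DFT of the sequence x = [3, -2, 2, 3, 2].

X[k] = Σ(n=0 to 4) x[n] · ω_5^(nk)
where ω_5 = e^(-2πi/5)

Computing each X[k]:
X[0] = 8
X[1] = -1.0451+4.3920i
X[2] = 4.5451+1.4001i
X[3] = 4.5451-1.4001i
X[4] = -1.0451-4.3920i

X = [8, -1.0451+4.3920i, 4.5451+1.4001i, 4.5451-1.4001i, -1.0451-4.3920i]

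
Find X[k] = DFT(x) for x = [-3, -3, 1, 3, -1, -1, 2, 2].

X[k] = Σ(n=0 to 7) x[n] · ω_8^(nk)
where ω_8 = e^(-2πi/8)

Computing each X[k]:
X[0] = 0
X[1] = -4.1213+1.7071i
X[2] = -7+9i
X[3] = 0.1213-0.2929i
X[4] = -2
X[5] = 0.1213+0.2929i
X[6] = -7-9i
X[7] = -4.1213-1.7071i

X = [0, -4.1213+1.7071i, -7+9i, 0.1213-0.2929i, -2, 0.1213+0.2929i, -7-9i, -4.1213-1.7071i]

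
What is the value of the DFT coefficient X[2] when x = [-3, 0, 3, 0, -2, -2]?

X[2] = Σ(n=0 to 5) x[n] · ω_6^(2n) where ω_6 = e^(-2πi/6)
= (-3)·ω_6^0 + (0)·ω_6^2 + (3)·ω_6^4 + (0)·ω_6^6 + (-2)·ω_6^8 + (-2)·ω_6^10

X[2] = -2.5000+2.5981i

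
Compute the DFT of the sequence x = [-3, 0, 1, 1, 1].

X[k] = Σ(n=0 to 4) x[n] · ω_5^(nk)
where ω_5 = e^(-2πi/5)

Computing each X[k]:
X[0] = 0
X[1] = -4.3090+0.9511i
X[2] = -3.1910+0.5878i
X[3] = -3.1910-0.5878i
X[4] = -4.3090-0.9511i

X = [0, -4.3090+0.9511i, -3.1910+0.5878i, -3.1910-0.5878i, -4.3090-0.9511i]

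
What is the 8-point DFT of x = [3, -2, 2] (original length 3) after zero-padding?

Original 3-point DFT: [3, 3.0000+3.4641i, 3.0000-3.4641i]
Zero-padded 8-point DFT provides frequency interpolation.

DFT_8([x, 0, ...]) = [3, 1.5858-0.5858i, 1+2i, 4.4142+3.4142i, 7, 4.4142-3.4142i, 1-2i, 1.5858+0.5858i]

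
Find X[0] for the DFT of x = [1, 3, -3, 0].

X[0] = Σ(n=0 to 3) x[n] · ω_4^0 = Σ x[n]
= (1) + (3) + (-3) + (0)

X[0] = 1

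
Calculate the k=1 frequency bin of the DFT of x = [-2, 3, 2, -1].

X[1] = Σ(n=0 to 3) x[n] · ω_4^(1n) where ω_4 = e^(-2πi/4)
= (-2)·ω_4^0 + (3)·ω_4^1 + (2)·ω_4^2 + (-1)·ω_4^3

X[1] = -4-4i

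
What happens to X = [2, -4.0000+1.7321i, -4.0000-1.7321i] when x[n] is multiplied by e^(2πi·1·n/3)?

Modulation property: DFT(ω_3^(-1n)·x[n]) = X[(k-1) mod 3], so circularly shift X by 1 positions.

X[k-1] = [-4.0000-1.7321i, 2, -4.0000+1.7321i]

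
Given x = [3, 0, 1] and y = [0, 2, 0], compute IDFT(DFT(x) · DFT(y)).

(x ⊛ y)[n] = Σ(m=0 to 2) x[m] · y[(n-m) mod 3]

Computing each output sample:
(x ⊛ y)[0] = 2
(x ⊛ y)[1] = 6
(x ⊛ y)[2] = 0

x ⊛ y = [2, 6, 0]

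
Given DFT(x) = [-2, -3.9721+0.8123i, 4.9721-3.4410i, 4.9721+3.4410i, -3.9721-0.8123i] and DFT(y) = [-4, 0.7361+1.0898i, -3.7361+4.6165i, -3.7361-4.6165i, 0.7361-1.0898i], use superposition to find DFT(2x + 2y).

By linearity: DFT(2x + 2y) = 2·DFT(x) + 2·DFT(y)
= 2·[-2, -3.9721+0.8123i, 4.9721-3.4410i, 4.9721+3.4410i, -3.9721-0.8123i] + 2·[-4, 0.7361+1.0898i, -3.7361+4.6165i, -3.7361-4.6165i, 0.7361-1.0898i]

Computing element-wise:
Z[0] = 2·(-2) + 2·(-4) = -12
Z[1] = 2·(-3.9721+0.8123i) + 2·(0.7361+1.0898i) = -6.4720+3.8042i
Z[2] = 2·(4.9721-3.4410i) + 2·(-3.7361+4.6165i) = 2.4720+2.3510i
Z[3] = 2·(4.9721+3.4410i) + 2·(-3.7361-4.6165i) = 2.4720-2.3510i
Z[4] = 2·(-3.9721-0.8123i) + 2·(0.7361-1.0898i) = -6.4720-3.8042i

DFT(2x + 2y) = 2·X + 2·Y = [-12, -6.4720+3.8042i, 2.4720+2.3510i, 2.4720-2.3510i, -6.4720-3.8042i]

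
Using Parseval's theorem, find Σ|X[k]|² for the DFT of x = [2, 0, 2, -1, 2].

Parseval: Σ|x[n]|² = (1/N)Σ|X[k]|², so Σ|X[k]|² = N·Σ|x[n]|² = 5·13.0000

Σ|X[k]|² = N·Σ|x[n]|² = 5·13.0000 = 65.0000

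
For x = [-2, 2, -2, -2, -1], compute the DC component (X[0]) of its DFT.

X[0] = Σ(n=0 to 4) x[n] · ω_5^0 = Σ x[n]
= (-2) + (2) + (-2) + (-2) + (-1)

X[0] = -5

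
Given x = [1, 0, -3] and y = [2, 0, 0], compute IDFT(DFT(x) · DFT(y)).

(x ⊛ y)[n] = Σ(m=0 to 2) x[m] · y[(n-m) mod 3]

Computing each output sample:
(x ⊛ y)[0] = 2
(x ⊛ y)[1] = 0
(x ⊛ y)[2] = -6

x ⊛ y = [2, 0, -6]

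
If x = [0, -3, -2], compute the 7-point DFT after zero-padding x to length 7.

Original 3-point DFT: [-5, 2.5000+0.8660i, 2.5000-0.8660i]
Zero-padded 7-point DFT provides frequency interpolation.

DFT_7([x, 0, ...]) = [-5, -1.4254+4.2954i, 2.4695+2.0570i, 1.4559-0.2620i, 1.4559+0.2620i, 2.4695-2.0570i, -1.4254-4.2954i]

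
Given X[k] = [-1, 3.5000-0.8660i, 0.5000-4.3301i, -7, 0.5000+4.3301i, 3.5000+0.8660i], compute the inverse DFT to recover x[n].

x[n] = (1/6) Σ(k=0 to 5) X[k] · e^(2πikn/6)

Computing each x[n]:
x[0] = 0
x[1] = 3
x[2] = -3
x[3] = 0
x[4] = -1
x[5] = 0

x = [0, 3, -3, 0, -1, 0]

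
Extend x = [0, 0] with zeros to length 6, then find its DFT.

Original 2-point DFT: [0, 0]
Zero-padded 6-point DFT provides frequency interpolation.

DFT_6([x, 0, ...]) = [0, 0, 0, 0, 0, 0]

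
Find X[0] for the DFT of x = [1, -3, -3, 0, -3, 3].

X[0] = Σ(n=0 to 5) x[n] · ω_6^0 = Σ x[n]
= (1) + (-3) + (-3) + (0) + (-3) + (3)

X[0] = -5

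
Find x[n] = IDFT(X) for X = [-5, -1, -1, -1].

x[n] = (1/4) Σ(k=0 to 3) X[k] · e^(2πikn/4)

Computing each x[n]:
x[0] = -2
x[1] = -1
x[2] = -1
x[3] = -1

x = [-2, -1, -1, -1]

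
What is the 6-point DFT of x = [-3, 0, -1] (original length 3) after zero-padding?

Original 3-point DFT: [-4, -2.5000-0.8660i, -2.5000+0.8660i]
Zero-padded 6-point DFT provides frequency interpolation.

DFT_6([x, 0, ...]) = [-4, -2.5000+0.8660i, -2.5000-0.8660i, -4, -2.5000+0.8660i, -2.5000-0.8660i]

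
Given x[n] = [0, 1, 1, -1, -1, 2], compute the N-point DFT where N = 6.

X[k] = Σ(n=0 to 5) x[n] · ω_6^(nk)
where ω_6 = e^(-2πi/6)

Computing each X[k]:
X[0] = 2
X[1] = 2.5000-0.8660i
X[2] = -2.5000+2.5981i
X[3] = -2
X[4] = -2.5000-2.5981i
X[5] = 2.5000+0.8660i

X = [2, 2.5000-0.8660i, -2.5000+2.5981i, -2, -2.5000-2.5981i, 2.5000+0.8660i]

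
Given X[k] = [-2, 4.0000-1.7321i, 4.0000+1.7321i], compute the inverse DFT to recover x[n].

x[n] = (1/3) Σ(k=0 to 2) X[k] · e^(2πikn/3)

Computing each x[n]:
x[0] = 2
x[1] = -1
x[2] = -3

x = [2, -1, -3]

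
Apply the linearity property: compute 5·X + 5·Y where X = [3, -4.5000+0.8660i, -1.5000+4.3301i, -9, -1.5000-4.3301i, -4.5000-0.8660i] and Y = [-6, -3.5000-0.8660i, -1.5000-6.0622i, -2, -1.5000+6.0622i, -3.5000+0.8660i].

By linearity: DFT(5x + 5y) = 5·DFT(x) + 5·DFT(y)
= 5·[3, -4.5000+0.8660i, -1.5000+4.3301i, -9, -1.5000-4.3301i, -4.5000-0.8660i] + 5·[-6, -3.5000-0.8660i, -1.5000-6.0622i, -2, -1.5000+6.0622i, -3.5000+0.8660i]

Computing element-wise:
Z[0] = 5·(3) + 5·(-6) = -15
Z[1] = 5·(-4.5000+0.8660i) + 5·(-3.5000-0.8660i) = -40
Z[2] = 5·(-1.5000+4.3301i) + 5·(-1.5000-6.0622i) = -15.0000-8.6605i
Z[3] = 5·(-9) + 5·(-2) = -55
Z[4] = 5·(-1.5000-4.3301i) + 5·(-1.5000+6.0622i) = -15.0000+8.6605i
Z[5] = 5·(-4.5000-0.8660i) + 5·(-3.5000+0.8660i) = -40

DFT(5x + 5y) = 5·X + 5·Y = [-15, -40, -15.0000-8.6605i, -55, -15.0000+8.6605i, -40]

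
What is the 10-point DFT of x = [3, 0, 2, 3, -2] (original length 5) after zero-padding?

Original 5-point DFT: [6, -1.6631-1.3143i, 6.1631-2.1266i, 6.1631+2.1266i, -1.6631+1.3143i]
Zero-padded 10-point DFT provides frequency interpolation.

DFT_10([x, 0, ...]) = [6, 4.3090-3.5797i, -1.6631-1.3143i, 3.1910+4.8410i, 6.1631-2.1266i, 0, 6.1631+2.1266i, 3.1910-4.8410i, -1.6631+1.3143i, 4.3090+3.5797i]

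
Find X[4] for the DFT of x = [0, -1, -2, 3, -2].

X[4] = Σ(n=0 to 4) x[n] · ω_5^(4n) where ω_5 = e^(-2πi/5)
= (0)·ω_5^0 + (-1)·ω_5^4 + (-2)·ω_5^8 + (3)·ω_5^12 + (-2)·ω_5^16

X[4] = -1.7361-1.9879i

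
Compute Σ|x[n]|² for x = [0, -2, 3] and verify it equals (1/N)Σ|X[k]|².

Time domain:
Σ|x[n]|² = |0|² + |-2|² + |3|² = 13.0000

Frequency domain:
(1/3)Σ|X[k]|² = (1/3)(|1|² + |-0.5000+4.3301i|² + |-0.5000-4.3301i|²) = (1/3)·39.0000 = 13.0000

Both sides agree, confirming Parseval's theorem.

Σ|x[n]|² = (1/N)Σ|X[k]|² = 13.0000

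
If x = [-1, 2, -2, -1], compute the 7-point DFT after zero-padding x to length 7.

Original 4-point DFT: [-2, 1-3i, -4, 1+3i]
Zero-padded 7-point DFT provides frequency interpolation.

DFT_7([x, 0, ...]) = [-2, 1.5930+0.8201i, -0.2666-3.5995i, -3.8264-1.4565i, -3.8264+1.4565i, -0.2666+3.5995i, 1.5930-0.8201i]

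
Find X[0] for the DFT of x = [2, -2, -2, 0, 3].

X[0] = Σ(n=0 to 4) x[n] · ω_5^0 = Σ x[n]
= (2) + (-2) + (-2) + (0) + (3)

X[0] = 1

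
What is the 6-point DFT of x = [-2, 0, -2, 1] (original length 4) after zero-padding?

Original 4-point DFT: [-3, 1i, -5, -1i]
Zero-padded 6-point DFT provides frequency interpolation.

DFT_6([x, 0, ...]) = [-3, -2.0000+1.7321i, -1.7321i, -5, 1.7321i, -2.0000-1.7321i]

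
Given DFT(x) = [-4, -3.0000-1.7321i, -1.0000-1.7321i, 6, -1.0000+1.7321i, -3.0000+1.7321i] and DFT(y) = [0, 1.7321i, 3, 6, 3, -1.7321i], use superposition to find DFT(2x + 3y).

By linearity: DFT(2x + 3y) = 2·DFT(x) + 3·DFT(y)
= 2·[-4, -3.0000-1.7321i, -1.0000-1.7321i, 6, -1.0000+1.7321i, -3.0000+1.7321i] + 3·[0, 1.7321i, 3, 6, 3, -1.7321i]

Computing element-wise:
Z[0] = 2·(-4) + 3·(0) = -8
Z[1] = 2·(-3.0000-1.7321i) + 3·(1.7321i) = -6.0000+1.7321i
Z[2] = 2·(-1.0000-1.7321i) + 3·(3) = 7.0000-3.4642i
Z[3] = 2·(6) + 3·(6) = 30
Z[4] = 2·(-1.0000+1.7321i) + 3·(3) = 7.0000+3.4642i
Z[5] = 2·(-3.0000+1.7321i) + 3·(-1.7321i) = -6.0000-1.7321i

DFT(2x + 3y) = 2·X + 3·Y = [-8, -6.0000+1.7321i, 7.0000-3.4642i, 30, 7.0000+3.4642i, -6.0000-1.7321i]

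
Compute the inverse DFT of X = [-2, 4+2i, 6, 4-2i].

x[n] = (1/4) Σ(k=0 to 3) X[k] · e^(2πikn/4)

Computing each x[n]:
x[0] = 3
x[1] = -3
x[2] = -1
x[3] = -1

x = [3, -3, -1, -1]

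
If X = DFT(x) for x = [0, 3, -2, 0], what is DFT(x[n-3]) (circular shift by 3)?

Time shift by 3: X_shifted[k] = ω_4^(3k) · X[k]
Shifted x = [3, -2, 0, 0]

DFT(x[n-3]) = [1, 3+2i, 5, 3-2i]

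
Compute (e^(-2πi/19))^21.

Since ω_19^19 = 1, powers reduce modulo 19.
21 mod 19 = 2
So ω_19^21 = ω_19^2 = e^(-2πi·2/19)

ω_19^21 = ω_19^2 = 0.7891-0.6142i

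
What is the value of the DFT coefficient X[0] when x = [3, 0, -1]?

X[0] = Σ(n=0 to 2) x[n] · ω_3^0 = Σ x[n]
= (3) + (0) + (-1)

X[0] = 2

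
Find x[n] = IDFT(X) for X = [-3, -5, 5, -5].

x[n] = (1/4) Σ(k=0 to 3) X[k] · e^(2πikn/4)

Computing each x[n]:
x[0] = -2
x[1] = -2
x[2] = 3
x[3] = -2

x = [-2, -2, 3, -2]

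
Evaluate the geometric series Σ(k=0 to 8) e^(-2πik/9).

Sum of all nth roots of unity equals 0 for n > 1 (geometric series with r ≠ 1).

0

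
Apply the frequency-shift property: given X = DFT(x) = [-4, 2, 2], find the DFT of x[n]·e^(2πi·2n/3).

Modulation property: DFT(ω_3^(-2n)·x[n]) = X[(k-2) mod 3], so circularly shift X by 2 positions.

X[k-2] = [2, 2, -4]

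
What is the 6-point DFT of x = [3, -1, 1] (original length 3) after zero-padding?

Original 3-point DFT: [3, 3.0000+1.7321i, 3.0000-1.7321i]
Zero-padded 6-point DFT provides frequency interpolation.

DFT_6([x, 0, ...]) = [3, 2, 3.0000+1.7321i, 5, 3.0000-1.7321i, 2]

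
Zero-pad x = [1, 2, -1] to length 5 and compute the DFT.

Original 3-point DFT: [2, 0.5000-2.5981i, 0.5000+2.5981i]
Zero-padded 5-point DFT provides frequency interpolation.

DFT_5([x, 0, ...]) = [2, 2.4271-1.3143i, -0.9271-2.1266i, -0.9271+2.1266i, 2.4271+1.3143i]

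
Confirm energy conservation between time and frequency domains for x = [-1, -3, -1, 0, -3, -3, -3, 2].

Time domain:
Σ|x[n]|² = |-1|² + |-3|² + |-1|² + |0|² + |-3|² + |-3|² + |-3|² + |2|² = 42.0000

Frequency domain:
(1/8)Σ|X[k]|² = (1/8)(|-12|² + |3.4142-0.5858i|² + |8i|² + |0.5858+3.4142i|² + |-4|² + |0.5858-3.4142i|² + |-8i|² + |3.4142+0.5858i|²) = (1/8)·336.0000 = 42.0000

Both sides agree, confirming Parseval's theorem.

Σ|x[n]|² = (1/N)Σ|X[k]|² = 42.0000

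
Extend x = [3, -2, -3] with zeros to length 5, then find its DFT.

Original 3-point DFT: [-2, 5.5000-0.8660i, 5.5000+0.8660i]
Zero-padded 5-point DFT provides frequency interpolation.

DFT_5([x, 0, ...]) = [-2, 4.8090+3.6655i, 3.6910-1.6776i, 3.6910+1.6776i, 4.8090-3.6655i]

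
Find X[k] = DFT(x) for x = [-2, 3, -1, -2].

X[k] = Σ(n=0 to 3) x[n] · ω_4^(nk)
where ω_4 = e^(-2πi/4)

Computing each X[k]:
X[0] = -2
X[1] = -1-5i
X[2] = -4
X[3] = -1+5i

X = [-2, -1-5i, -4, -1+5i]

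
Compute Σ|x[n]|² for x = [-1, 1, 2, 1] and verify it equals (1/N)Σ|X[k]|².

Time domain:
Σ|x[n]|² = |-1|² + |1|² + |2|² + |1|² = 7.0000

Frequency domain:
(1/4)Σ|X[k]|² = (1/4)(|3|² + |-3|² + |-1|² + |-3|²) = (1/4)·28.0000 = 7.0000

Both sides agree, confirming Parseval's theorem.

Σ|x[n]|² = (1/N)Σ|X[k]|² = 7.0000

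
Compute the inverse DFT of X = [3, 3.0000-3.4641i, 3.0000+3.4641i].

x[n] = (1/3) Σ(k=0 to 2) X[k] · e^(2πikn/3)

Computing each x[n]:
x[0] = 3
x[1] = 2
x[2] = -2

x = [3, 2, -2]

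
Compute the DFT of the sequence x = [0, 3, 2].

X[k] = Σ(n=0 to 2) x[n] · ω_3^(nk)
where ω_3 = e^(-2πi/3)

Computing each X[k]:
X[0] = 5
X[1] = -2.5000-0.8660i
X[2] = -2.5000+0.8660i

X = [5, -2.5000-0.8660i, -2.5000+0.8660i]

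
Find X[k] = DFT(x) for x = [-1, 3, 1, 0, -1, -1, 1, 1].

X[k] = Σ(n=0 to 7) x[n] · ω_8^(nk)
where ω_8 = e^(-2πi/8)

Computing each X[k]:
X[0] = 3
X[1] = 3.5355-2.1213i
X[2] = -4-1i
X[3] = -3.5355-2.1213i
X[4] = -3
X[5] = -3.5355+2.1213i
X[6] = -4+1i
X[7] = 3.5355+2.1213i

X = [3, 3.5355-2.1213i, -4-1i, -3.5355-2.1213i, -3, -3.5355+2.1213i, -4+1i, 3.5355+2.1213i]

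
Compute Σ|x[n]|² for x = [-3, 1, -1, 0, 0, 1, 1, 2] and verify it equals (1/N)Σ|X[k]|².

Time domain:
Σ|x[n]|² = |-3|² + |1|² + |-1|² + |0|² + |0|² + |1|² + |1|² + |2|² = 17.0000

Frequency domain:
(1/8)Σ|X[k]|² = (1/8)(|1|² + |-1.5858+3.4142i|² + |-3|² + |-4.4142-0.5858i|² + |-7|² + |-4.4142+0.5858i|² + |-3|² + |-1.5858-3.4142i|²) = (1/8)·136.0000 = 17.0000

Both sides agree, confirming Parseval's theorem.

Σ|x[n]|² = (1/N)Σ|X[k]|² = 17.0000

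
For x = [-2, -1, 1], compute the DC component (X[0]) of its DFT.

X[0] = Σ(n=0 to 2) x[n] · ω_3^0 = Σ x[n]
= (-2) + (-1) + (1)

X[0] = -2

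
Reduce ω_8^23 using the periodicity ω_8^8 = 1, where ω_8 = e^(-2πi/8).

Since ω_8^8 = 1, powers reduce modulo 8.
23 mod 8 = 7
So ω_8^23 = ω_8^7 = e^(-2πi·7/8)

ω_8^23 = ω_8^7 = 0.7071+0.7071i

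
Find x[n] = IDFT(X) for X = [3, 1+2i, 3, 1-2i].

x[n] = (1/4) Σ(k=0 to 3) X[k] · e^(2πikn/4)

Computing each x[n]:
x[0] = 2
x[1] = -1
x[2] = 1
x[3] = 1

x = [2, -1, 1, 1]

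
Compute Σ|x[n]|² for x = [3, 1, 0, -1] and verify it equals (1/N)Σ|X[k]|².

Time domain:
Σ|x[n]|² = |3|² + |1|² + |0|² + |-1|² = 11.0000

Frequency domain:
(1/4)Σ|X[k]|² = (1/4)(|3|² + |3-2i|² + |3|² + |3+2i|²) = (1/4)·44.0000 = 11.0000

Both sides agree, confirming Parseval's theorem.

Σ|x[n]|² = (1/N)Σ|X[k]|² = 11.0000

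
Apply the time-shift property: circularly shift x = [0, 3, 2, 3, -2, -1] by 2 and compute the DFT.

Time shift by 2: X_shifted[k] = ω_6^(2k) · X[k]
Shifted x = [-2, -1, 0, 3, 2, 3]

DFT(x[n-2]) = [5, -5.0000+5.1962i, -1.0000+1.7321i, -5, -1.0000-1.7321i, -5.0000-5.1962i]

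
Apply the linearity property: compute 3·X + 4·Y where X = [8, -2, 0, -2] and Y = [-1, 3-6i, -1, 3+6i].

By linearity: DFT(3x + 4y) = 3·DFT(x) + 4·DFT(y)
= 3·[8, -2, 0, -2] + 4·[-1, 3-6i, -1, 3+6i]

Computing element-wise:
Z[0] = 3·(8) + 4·(-1) = 20
Z[1] = 3·(-2) + 4·(3-6i) = 6-24i
Z[2] = 3·(0) + 4·(-1) = -4
Z[3] = 3·(-2) + 4·(3+6i) = 6+24i

DFT(3x + 4y) = 3·X + 4·Y = [20, 6-24i, -4, 6+24i]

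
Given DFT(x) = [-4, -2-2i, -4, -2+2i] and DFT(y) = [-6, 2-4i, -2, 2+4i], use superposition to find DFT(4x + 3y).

By linearity: DFT(4x + 3y) = 4·DFT(x) + 3·DFT(y)
= 4·[-4, -2-2i, -4, -2+2i] + 3·[-6, 2-4i, -2, 2+4i]

Computing element-wise:
Z[0] = 4·(-4) + 3·(-6) = -34
Z[1] = 4·(-2-2i) + 3·(2-4i) = -2-20i
Z[2] = 4·(-4) + 3·(-2) = -22
Z[3] = 4·(-2+2i) + 3·(2+4i) = -2+20i

DFT(4x + 3y) = 4·X + 3·Y = [-34, -2-20i, -22, -2+20i]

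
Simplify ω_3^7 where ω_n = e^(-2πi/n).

Since ω_3^3 = 1, powers reduce modulo 3.
7 mod 3 = 1
So ω_3^7 = ω_3^1 = e^(-2πi·1/3)

ω_3^7 = ω_3^1 = -0.5000-0.8660i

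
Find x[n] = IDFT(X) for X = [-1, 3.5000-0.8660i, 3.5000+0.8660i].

x[n] = (1/3) Σ(k=0 to 2) X[k] · e^(2πikn/3)

Computing each x[n]:
x[0] = 2
x[1] = -1
x[2] = -2

x = [2, -1, -2]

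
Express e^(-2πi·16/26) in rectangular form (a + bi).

ω_26^16 = e^(-2πi·16/26)
= cos(-2π·16/26) + i·sin(-2π·16/26)
= cos(-32π/26) + i·sin(-32π/26)

ω_26^16 = cos(-32π/26) + i·sin(-32π/26) = -0.7485+0.6631i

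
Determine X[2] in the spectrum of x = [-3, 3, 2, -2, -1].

X[2] = Σ(n=0 to 4) x[n] · ω_5^(2n) where ω_5 = e^(-2πi/5)
= (-3)·ω_5^0 + (3)·ω_5^2 + (2)·ω_5^4 + (-2)·ω_5^6 + (-1)·ω_5^8

X[2] = -4.6180+1.4531i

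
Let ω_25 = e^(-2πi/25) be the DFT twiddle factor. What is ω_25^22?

ω_25^22 = e^(-2πi·22/25)
= cos(-2π·22/25) + i·sin(-2π·22/25)
= cos(-44π/25) + i·sin(-44π/25)

ω_25^22 = cos(-44π/25) + i·sin(-44π/25) = 0.7290+0.6845i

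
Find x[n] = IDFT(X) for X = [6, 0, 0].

x[n] = (1/3) Σ(k=0 to 2) X[k] · e^(2πikn/3)

Computing each x[n]:
x[0] = 2
x[1] = 2
x[2] = 2

x = [2, 2, 2]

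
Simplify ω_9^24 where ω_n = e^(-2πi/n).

Since ω_9^9 = 1, powers reduce modulo 9.
24 mod 9 = 6
So ω_9^24 = ω_9^6 = e^(-2πi·6/9)

ω_9^24 = ω_9^6 = -0.5000+0.8660i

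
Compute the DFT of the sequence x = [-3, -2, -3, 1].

X[k] = Σ(n=0 to 3) x[n] · ω_4^(nk)
where ω_4 = e^(-2πi/4)

Computing each X[k]:
X[0] = -7
X[1] = 3i
X[2] = -5
X[3] = -3i

X = [-7, 3i, -5, -3i]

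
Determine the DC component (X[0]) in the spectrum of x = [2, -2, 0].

X[0] = Σ(n=0 to 2) x[n] · ω_3^0 = Σ x[n]
= (2) + (-2) + (0)

X[0] = 0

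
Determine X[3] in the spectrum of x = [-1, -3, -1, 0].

X[3] = Σ(n=0 to 3) x[n] · ω_4^(3n) where ω_4 = e^(-2πi/4)
= (-1)·ω_4^0 + (-3)·ω_4^3 + (-1)·ω_4^6 + (0)·ω_4^9

X[3] = -3i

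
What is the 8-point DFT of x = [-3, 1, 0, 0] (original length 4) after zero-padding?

Original 4-point DFT: [-2, -3-1i, -4, -3+1i]
Zero-padded 8-point DFT provides frequency interpolation.

DFT_8([x, 0, ...]) = [-2, -2.2929-0.7071i, -3-1i, -3.7071-0.7071i, -4, -3.7071+0.7071i, -3+1i, -2.2929+0.7071i]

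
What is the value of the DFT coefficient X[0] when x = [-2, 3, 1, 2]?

X[0] = Σ(n=0 to 3) x[n] · ω_4^0 = Σ x[n]
= (-2) + (3) + (1) + (2)

X[0] = 4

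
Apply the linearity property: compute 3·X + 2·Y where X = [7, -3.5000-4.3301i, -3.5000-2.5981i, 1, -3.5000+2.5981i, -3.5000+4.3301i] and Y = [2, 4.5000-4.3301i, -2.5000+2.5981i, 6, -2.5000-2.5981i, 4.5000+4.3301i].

By linearity: DFT(3x + 2y) = 3·DFT(x) + 2·DFT(y)
= 3·[7, -3.5000-4.3301i, -3.5000-2.5981i, 1, -3.5000+2.5981i, -3.5000+4.3301i] + 2·[2, 4.5000-4.3301i, -2.5000+2.5981i, 6, -2.5000-2.5981i, 4.5000+4.3301i]

Computing element-wise:
Z[0] = 3·(7) + 2·(2) = 25
Z[1] = 3·(-3.5000-4.3301i) + 2·(4.5000-4.3301i) = -1.5000-21.6505i
Z[2] = 3·(-3.5000-2.5981i) + 2·(-2.5000+2.5981i) = -15.5000-2.5981i
Z[3] = 3·(1) + 2·(6) = 15
Z[4] = 3·(-3.5000+2.5981i) + 2·(-2.5000-2.5981i) = -15.5000+2.5981i
Z[5] = 3·(-3.5000+4.3301i) + 2·(4.5000+4.3301i) = -1.5000+21.6505i

DFT(3x + 2y) = 3·X + 2·Y = [25, -1.5000-21.6505i, -15.5000-2.5981i, 15, -15.5000+2.5981i, -1.5000+21.6505i]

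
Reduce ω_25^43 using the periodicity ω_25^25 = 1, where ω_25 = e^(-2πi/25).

Since ω_25^25 = 1, powers reduce modulo 25.
43 mod 25 = 18
So ω_25^43 = ω_25^18 = e^(-2πi·18/25)

ω_25^43 = ω_25^18 = -0.1874+0.9823i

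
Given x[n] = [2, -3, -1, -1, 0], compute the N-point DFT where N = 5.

X[k] = Σ(n=0 to 4) x[n] · ω_5^(nk)
where ω_5 = e^(-2πi/5)

Computing each X[k]:
X[0] = -3
X[1] = 2.6910+2.8532i
X[2] = 3.8090+1.7634i
X[3] = 3.8090-1.7634i
X[4] = 2.6910-2.8532i

X = [-3, 2.6910+2.8532i, 3.8090+1.7634i, 3.8090-1.7634i, 2.6910-2.8532i]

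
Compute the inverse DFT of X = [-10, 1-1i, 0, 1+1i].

x[n] = (1/4) Σ(k=0 to 3) X[k] · e^(2πikn/4)

Computing each x[n]:
x[0] = -2
x[1] = -2
x[2] = -3
x[3] = -3

x = [-2, -2, -3, -3]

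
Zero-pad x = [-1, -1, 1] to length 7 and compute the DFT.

Original 3-point DFT: [-1, -1.0000+1.7321i, -1.0000-1.7321i]
Zero-padded 7-point DFT provides frequency interpolation.

DFT_7([x, 0, ...]) = [-1, -1.8460-0.1931i, -1.6784+1.4088i, 0.5245+1.2157i, 0.5245-1.2157i, -1.6784-1.4088i, -1.8460+0.1931i]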